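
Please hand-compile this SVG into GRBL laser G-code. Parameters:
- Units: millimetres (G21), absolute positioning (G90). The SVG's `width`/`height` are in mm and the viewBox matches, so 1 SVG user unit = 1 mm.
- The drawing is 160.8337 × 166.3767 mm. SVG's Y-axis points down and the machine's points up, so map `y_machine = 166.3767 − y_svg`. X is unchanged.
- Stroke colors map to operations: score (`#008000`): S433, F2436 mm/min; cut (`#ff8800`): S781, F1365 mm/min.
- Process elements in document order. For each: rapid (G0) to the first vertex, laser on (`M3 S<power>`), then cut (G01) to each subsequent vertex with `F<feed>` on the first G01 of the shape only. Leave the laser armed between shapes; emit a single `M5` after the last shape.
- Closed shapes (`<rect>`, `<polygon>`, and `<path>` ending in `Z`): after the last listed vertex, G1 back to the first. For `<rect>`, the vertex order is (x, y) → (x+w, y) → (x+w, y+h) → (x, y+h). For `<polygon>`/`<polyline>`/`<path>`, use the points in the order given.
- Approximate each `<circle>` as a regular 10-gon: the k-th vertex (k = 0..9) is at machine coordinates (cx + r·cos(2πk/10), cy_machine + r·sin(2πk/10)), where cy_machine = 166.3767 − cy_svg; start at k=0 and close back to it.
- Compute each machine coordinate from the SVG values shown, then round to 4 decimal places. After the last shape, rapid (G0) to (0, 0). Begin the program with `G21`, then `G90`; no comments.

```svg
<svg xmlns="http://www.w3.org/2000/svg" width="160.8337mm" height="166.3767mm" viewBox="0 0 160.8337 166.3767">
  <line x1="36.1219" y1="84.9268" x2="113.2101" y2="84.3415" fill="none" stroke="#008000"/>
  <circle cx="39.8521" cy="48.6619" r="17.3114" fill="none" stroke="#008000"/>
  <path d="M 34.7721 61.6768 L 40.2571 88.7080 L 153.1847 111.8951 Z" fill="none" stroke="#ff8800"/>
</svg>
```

1 u = 1 mm; y_m = 166.3767 − y.

[1] `<line>` line segment, #008000→score S433 F2436: (36.1219,81.4499) → (113.2101,82.0352)

[2] `<circle>` circle, #008000→score S433 F2436: (57.1635,117.7148) → (53.8573,127.8902) → (45.2016,134.1789) → (34.5026,134.1789) → (25.8469,127.8902) → (22.5407,117.7148) → (25.8469,107.5394) → (34.5026,101.2507) → (45.2016,101.2507) → (53.8573,107.5394) → (57.1635,117.7148) (closed)

[3] `<path>` closed polygon, #ff8800→cut S781 F1365: (34.7721,104.6999) → (40.2571,77.6687) → (153.1847,54.4816) → (34.7721,104.6999) (closed)

G21
G90
G0 X36.1219 Y81.4499
M3 S433
G01 X113.2101 Y82.0352 F2436
G0 X57.1635 Y117.7148
M3 S433
G01 X53.8573 Y127.8902 F2436
G01 X45.2016 Y134.1789
G01 X34.5026 Y134.1789
G01 X25.8469 Y127.8902
G01 X22.5407 Y117.7148
G01 X25.8469 Y107.5394
G01 X34.5026 Y101.2507
G01 X45.2016 Y101.2507
G01 X53.8573 Y107.5394
G01 X57.1635 Y117.7148
G0 X34.7721 Y104.6999
M3 S781
G01 X40.2571 Y77.6687 F1365
G01 X153.1847 Y54.4816
G01 X34.7721 Y104.6999
M5
G0 X0.0000 Y0.0000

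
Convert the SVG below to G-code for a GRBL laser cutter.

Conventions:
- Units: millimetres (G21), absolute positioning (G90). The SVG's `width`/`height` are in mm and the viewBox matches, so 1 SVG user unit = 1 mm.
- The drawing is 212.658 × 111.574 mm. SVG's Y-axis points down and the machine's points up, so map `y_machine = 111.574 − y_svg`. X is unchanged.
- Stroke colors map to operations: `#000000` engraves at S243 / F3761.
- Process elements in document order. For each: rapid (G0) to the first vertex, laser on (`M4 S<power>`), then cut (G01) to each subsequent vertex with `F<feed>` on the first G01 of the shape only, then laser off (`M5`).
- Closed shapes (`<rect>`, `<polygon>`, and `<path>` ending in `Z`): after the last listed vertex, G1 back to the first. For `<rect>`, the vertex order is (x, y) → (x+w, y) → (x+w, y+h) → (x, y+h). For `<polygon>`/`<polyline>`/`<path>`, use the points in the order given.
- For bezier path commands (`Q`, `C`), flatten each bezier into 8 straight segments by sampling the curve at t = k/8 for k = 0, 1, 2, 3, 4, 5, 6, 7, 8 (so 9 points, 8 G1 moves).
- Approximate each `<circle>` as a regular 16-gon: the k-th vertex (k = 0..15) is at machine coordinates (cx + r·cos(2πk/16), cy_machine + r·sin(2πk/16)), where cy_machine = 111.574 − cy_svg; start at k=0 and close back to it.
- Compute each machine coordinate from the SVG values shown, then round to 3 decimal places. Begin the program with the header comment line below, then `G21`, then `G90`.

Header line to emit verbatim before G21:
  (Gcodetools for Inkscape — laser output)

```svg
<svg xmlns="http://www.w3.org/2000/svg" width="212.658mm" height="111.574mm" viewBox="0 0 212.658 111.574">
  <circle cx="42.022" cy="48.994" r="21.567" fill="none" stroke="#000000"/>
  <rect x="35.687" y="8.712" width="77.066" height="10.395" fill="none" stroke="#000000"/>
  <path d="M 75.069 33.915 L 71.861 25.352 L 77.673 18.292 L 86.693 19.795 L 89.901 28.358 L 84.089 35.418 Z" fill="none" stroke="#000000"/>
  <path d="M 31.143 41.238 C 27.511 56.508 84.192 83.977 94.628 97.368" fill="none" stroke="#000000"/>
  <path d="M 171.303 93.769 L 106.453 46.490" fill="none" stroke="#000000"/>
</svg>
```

(Gcodetools for Inkscape — laser output)
G21
G90
G0 X63.589 Y62.580
M4 S243
G01 X61.947 Y70.833 F3761
G01 X57.272 Y77.830
G01 X50.275 Y82.505
G01 X42.022 Y84.147
G01 X33.769 Y82.505
G01 X26.772 Y77.830
G01 X22.097 Y70.833
G01 X20.455 Y62.580
G01 X22.097 Y54.327
G01 X26.772 Y47.330
G01 X33.769 Y42.655
G01 X42.022 Y41.013
G01 X50.275 Y42.655
G01 X57.272 Y47.330
G01 X61.947 Y54.327
G01 X63.589 Y62.580
M5
G0 X35.687 Y102.862
M4 S243
G01 X112.753 Y102.862 F3761
G01 X112.753 Y92.467
G01 X35.687 Y92.467
G01 X35.687 Y102.862
M5
G0 X75.069 Y77.659
M4 S243
G01 X71.861 Y86.222 F3761
G01 X77.673 Y93.282
G01 X86.693 Y91.779
G01 X89.901 Y83.216
G01 X84.089 Y76.156
G01 X75.069 Y77.659
M5
G0 X31.143 Y70.336
M4 S243
G01 X32.400 Y64.089 F3761
G01 X38.063 Y57.007
G01 X46.882 Y49.396
G01 X57.610 Y41.566
G01 X68.997 Y33.824
G01 X79.795 Y26.478
G01 X88.755 Y19.836
G01 X94.628 Y14.206
M5
G0 X171.303 Y17.805
M4 S243
G01 X106.453 Y65.084 F3761
M5

viewBox `0 0 212.658 111.574` with mm width/height → 1 unit = 1 mm. Flip: y_m = 111.574 − y_svg.

**Shape 1** — `<circle>` circle, stroke `#000000` → engrave (S243, F3761). Machine vertices: (63.589,62.580) → (61.947,70.833) → (57.272,77.830) → (50.275,82.505) → (42.022,84.147) → (33.769,82.505) → (26.772,77.830) → (22.097,70.833) → (20.455,62.580) → (22.097,54.327) → (26.772,47.330) → (33.769,42.655) → (42.022,41.013) → (50.275,42.655) → (57.272,47.330) → (61.947,54.327) → (63.589,62.580). Closed: final G1 returns to the first vertex.

**Shape 2** — `<rect>` rectangle, stroke `#000000` → engrave (S243, F3761). Machine vertices: (35.687,102.862) → (112.753,102.862) → (112.753,92.467) → (35.687,92.467) → (35.687,102.862). Closed: final G1 returns to the first vertex.

**Shape 3** — `<path>` regular polygon, stroke `#000000` → engrave (S243, F3761). Machine vertices: (75.069,77.659) → (71.861,86.222) → (77.673,93.282) → (86.693,91.779) → (89.901,83.216) → (84.089,76.156) → (75.069,77.659). Closed: final G1 returns to the first vertex.

**Shape 4** — `<path>` cubic bezier, stroke `#000000` → engrave (S243, F3761). Control points (SVG): P0=(31.143,41.238), P1=(27.511,56.508), P2=(84.192,83.977), P3=(94.628,97.368); sampled at t=k/8. Machine vertices: (31.143,70.336) → (32.400,64.089) → (38.063,57.007) → (46.882,49.396) → (57.610,41.566) → (68.997,33.824) → (79.795,26.478) → (88.755,19.836) → (94.628,14.206). Open path.

**Shape 5** — `<path>` line segment, stroke `#000000` → engrave (S243, F3761). Machine vertices: (171.303,17.805) → (106.453,65.084). Open path.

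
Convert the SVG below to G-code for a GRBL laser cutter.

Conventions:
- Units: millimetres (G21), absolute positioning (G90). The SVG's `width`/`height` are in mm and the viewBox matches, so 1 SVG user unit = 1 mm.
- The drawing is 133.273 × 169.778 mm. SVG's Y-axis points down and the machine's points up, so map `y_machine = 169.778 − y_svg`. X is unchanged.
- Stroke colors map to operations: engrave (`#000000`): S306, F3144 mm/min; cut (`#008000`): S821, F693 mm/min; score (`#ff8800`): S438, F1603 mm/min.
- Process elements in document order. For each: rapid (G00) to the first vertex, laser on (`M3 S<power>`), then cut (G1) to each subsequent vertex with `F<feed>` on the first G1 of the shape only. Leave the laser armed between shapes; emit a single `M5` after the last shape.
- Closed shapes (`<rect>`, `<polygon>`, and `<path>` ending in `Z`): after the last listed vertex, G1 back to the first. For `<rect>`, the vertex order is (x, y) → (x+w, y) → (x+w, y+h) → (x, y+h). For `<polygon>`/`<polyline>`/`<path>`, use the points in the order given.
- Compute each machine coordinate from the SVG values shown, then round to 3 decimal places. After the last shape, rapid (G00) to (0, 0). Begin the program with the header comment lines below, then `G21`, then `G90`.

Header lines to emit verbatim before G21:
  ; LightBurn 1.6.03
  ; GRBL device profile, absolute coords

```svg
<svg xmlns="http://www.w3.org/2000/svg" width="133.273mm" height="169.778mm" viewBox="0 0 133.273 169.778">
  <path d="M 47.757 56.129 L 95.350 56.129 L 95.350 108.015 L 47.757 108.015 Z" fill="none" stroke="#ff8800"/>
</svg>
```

Since the viewBox matches the mm dimensions, user units are millimetres directly. The only transform is the Y-flip y_m = 169.778 − y_svg.

Shape 1 is a rectangle drawn with `<path>`. Its stroke #ff8800 means score at S438, F1603. After flipping Y the toolpath is (47.757,113.649) → (95.350,113.649) → (95.350,61.763) → (47.757,61.763) → (47.757,113.649), returning to the start.

; LightBurn 1.6.03
; GRBL device profile, absolute coords
G21
G90
G00 X47.757 Y113.649
M3 S438
G1 X95.350 Y113.649 F1603
G1 X95.350 Y61.763
G1 X47.757 Y61.763
G1 X47.757 Y113.649
M5
G00 X0.000 Y0.000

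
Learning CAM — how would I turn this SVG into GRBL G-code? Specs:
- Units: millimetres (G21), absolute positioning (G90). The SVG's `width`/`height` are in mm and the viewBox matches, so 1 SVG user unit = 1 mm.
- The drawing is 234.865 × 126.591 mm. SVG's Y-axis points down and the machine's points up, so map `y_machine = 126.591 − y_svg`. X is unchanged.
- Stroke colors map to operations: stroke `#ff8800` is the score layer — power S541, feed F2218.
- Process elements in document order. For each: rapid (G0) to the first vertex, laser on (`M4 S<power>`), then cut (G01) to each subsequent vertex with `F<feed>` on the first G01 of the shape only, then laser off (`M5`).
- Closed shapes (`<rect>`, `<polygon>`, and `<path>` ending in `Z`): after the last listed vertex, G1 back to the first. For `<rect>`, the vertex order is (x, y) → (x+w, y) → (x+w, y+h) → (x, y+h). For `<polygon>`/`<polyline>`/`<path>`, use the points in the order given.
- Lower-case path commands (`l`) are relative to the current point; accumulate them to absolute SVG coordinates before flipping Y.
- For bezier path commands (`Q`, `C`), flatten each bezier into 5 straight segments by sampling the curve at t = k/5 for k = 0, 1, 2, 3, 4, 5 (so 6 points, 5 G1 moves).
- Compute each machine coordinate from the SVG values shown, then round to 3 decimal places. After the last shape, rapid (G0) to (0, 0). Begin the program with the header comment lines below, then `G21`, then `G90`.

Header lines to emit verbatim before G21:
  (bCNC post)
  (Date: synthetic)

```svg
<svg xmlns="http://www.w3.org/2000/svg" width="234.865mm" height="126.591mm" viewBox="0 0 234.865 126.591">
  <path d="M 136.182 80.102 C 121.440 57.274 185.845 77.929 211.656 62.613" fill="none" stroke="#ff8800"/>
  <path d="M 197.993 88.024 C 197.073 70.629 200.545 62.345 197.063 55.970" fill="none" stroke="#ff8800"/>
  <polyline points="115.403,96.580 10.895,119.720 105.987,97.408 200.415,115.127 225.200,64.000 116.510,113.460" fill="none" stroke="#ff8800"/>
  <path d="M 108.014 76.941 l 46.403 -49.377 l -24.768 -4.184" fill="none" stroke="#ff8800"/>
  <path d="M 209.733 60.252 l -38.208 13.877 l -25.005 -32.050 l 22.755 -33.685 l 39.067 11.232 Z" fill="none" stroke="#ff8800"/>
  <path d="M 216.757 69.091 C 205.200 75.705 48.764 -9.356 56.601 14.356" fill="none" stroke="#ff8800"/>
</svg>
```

1 u = 1 mm; y_m = 126.591 − y.

[1] `<path>` cubic bezier, #ff8800→score S541 F2218: (136.182,46.489) → (135.893,55.603) → (148.947,58.096) → (169.693,57.780) → (192.480,58.469) → (211.656,63.978)

[2] `<path>` cubic bezier, #ff8800→score S541 F2218: (197.993,38.567) → (197.877,47.968) → (198.271,55.529) → (198.630,61.594) → (198.408,66.509) → (197.063,70.621)

[3] `<polyline>` open polyline, #ff8800→score S541 F2218: (115.403,30.011) → (10.895,6.871) → (105.987,29.183) → (200.415,11.464) → (225.200,62.591) → (116.510,13.131)

[4] `<path>` open polyline, #ff8800→score S541 F2218: (108.014,49.650) → (154.417,99.027) → (129.649,103.211)

[5] `<path>` regular polygon, #ff8800→score S541 F2218: (209.733,66.339) → (171.525,52.462) → (146.520,84.512) → (169.275,118.197) → (208.342,106.965) → (209.733,66.339) (closed)

[6] `<path>` cubic bezier, #ff8800→score S541 F2218: (216.757,57.500) → (194.911,62.929) → (153.132,80.739) → (106.262,101.307) → (69.138,115.013) → (56.601,112.235)

(bCNC post)
(Date: synthetic)
G21
G90
G0 X136.182 Y46.489
M4 S541
G01 X135.893 Y55.603 F2218
G01 X148.947 Y58.096
G01 X169.693 Y57.780
G01 X192.480 Y58.469
G01 X211.656 Y63.978
M5
G0 X197.993 Y38.567
M4 S541
G01 X197.877 Y47.968 F2218
G01 X198.271 Y55.529
G01 X198.630 Y61.594
G01 X198.408 Y66.509
G01 X197.063 Y70.621
M5
G0 X115.403 Y30.011
M4 S541
G01 X10.895 Y6.871 F2218
G01 X105.987 Y29.183
G01 X200.415 Y11.464
G01 X225.200 Y62.591
G01 X116.510 Y13.131
M5
G0 X108.014 Y49.650
M4 S541
G01 X154.417 Y99.027 F2218
G01 X129.649 Y103.211
M5
G0 X209.733 Y66.339
M4 S541
G01 X171.525 Y52.462 F2218
G01 X146.520 Y84.512
G01 X169.275 Y118.197
G01 X208.342 Y106.965
G01 X209.733 Y66.339
M5
G0 X216.757 Y57.500
M4 S541
G01 X194.911 Y62.929 F2218
G01 X153.132 Y80.739
G01 X106.262 Y101.307
G01 X69.138 Y115.013
G01 X56.601 Y112.235
M5
G0 X0.000 Y0.000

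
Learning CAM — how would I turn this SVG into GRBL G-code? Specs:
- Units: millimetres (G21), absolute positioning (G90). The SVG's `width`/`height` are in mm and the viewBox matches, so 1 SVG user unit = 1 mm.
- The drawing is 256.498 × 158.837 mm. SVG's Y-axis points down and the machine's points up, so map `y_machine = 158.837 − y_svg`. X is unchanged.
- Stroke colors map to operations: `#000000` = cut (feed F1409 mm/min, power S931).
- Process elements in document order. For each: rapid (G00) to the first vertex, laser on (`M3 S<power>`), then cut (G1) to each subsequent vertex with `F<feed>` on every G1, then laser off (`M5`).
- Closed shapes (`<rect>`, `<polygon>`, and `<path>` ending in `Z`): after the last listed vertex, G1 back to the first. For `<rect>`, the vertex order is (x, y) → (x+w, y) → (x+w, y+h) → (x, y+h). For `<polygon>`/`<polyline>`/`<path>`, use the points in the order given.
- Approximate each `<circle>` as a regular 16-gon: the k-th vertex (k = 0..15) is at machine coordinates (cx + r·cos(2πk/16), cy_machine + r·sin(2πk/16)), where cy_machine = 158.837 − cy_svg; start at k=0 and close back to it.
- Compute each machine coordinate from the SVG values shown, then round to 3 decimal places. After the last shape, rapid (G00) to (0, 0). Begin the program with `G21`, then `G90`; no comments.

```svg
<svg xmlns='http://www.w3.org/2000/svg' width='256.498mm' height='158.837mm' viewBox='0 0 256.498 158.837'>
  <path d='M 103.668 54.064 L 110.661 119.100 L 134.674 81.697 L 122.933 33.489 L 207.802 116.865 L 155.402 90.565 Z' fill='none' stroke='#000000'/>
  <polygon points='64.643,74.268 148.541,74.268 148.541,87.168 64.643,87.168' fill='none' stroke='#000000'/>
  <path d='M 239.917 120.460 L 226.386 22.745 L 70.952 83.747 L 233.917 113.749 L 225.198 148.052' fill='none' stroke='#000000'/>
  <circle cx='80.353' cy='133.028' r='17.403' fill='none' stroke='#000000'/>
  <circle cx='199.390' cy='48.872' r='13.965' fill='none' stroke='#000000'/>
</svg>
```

G21
G90
G00 X103.668 Y104.773
M3 S931
G1 X110.661 Y39.737 F1409
G1 X134.674 Y77.140 F1409
G1 X122.933 Y125.348 F1409
G1 X207.802 Y41.972 F1409
G1 X155.402 Y68.272 F1409
G1 X103.668 Y104.773 F1409
M5
G00 X64.643 Y84.569
M3 S931
G1 X148.541 Y84.569 F1409
G1 X148.541 Y71.669 F1409
G1 X64.643 Y71.669 F1409
G1 X64.643 Y84.569 F1409
M5
G00 X239.917 Y38.377
M3 S931
G1 X226.386 Y136.092 F1409
G1 X70.952 Y75.090 F1409
G1 X233.917 Y45.088 F1409
G1 X225.198 Y10.785 F1409
M5
G00 X97.756 Y25.809
M3 S931
G1 X96.431 Y32.469 F1409
G1 X92.659 Y38.115 F1409
G1 X87.013 Y41.887 F1409
G1 X80.353 Y43.212 F1409
G1 X73.693 Y41.887 F1409
G1 X68.047 Y38.115 F1409
G1 X64.275 Y32.469 F1409
G1 X62.950 Y25.809 F1409
G1 X64.275 Y19.149 F1409
G1 X68.047 Y13.503 F1409
G1 X73.693 Y9.731 F1409
G1 X80.353 Y8.406 F1409
G1 X87.013 Y9.731 F1409
G1 X92.659 Y13.503 F1409
G1 X96.431 Y19.149 F1409
G1 X97.756 Y25.809 F1409
M5
G00 X213.355 Y109.965
M3 S931
G1 X212.292 Y115.309 F1409
G1 X209.265 Y119.840 F1409
G1 X204.734 Y122.867 F1409
G1 X199.390 Y123.930 F1409
G1 X194.046 Y122.867 F1409
G1 X189.515 Y119.840 F1409
G1 X186.488 Y115.309 F1409
G1 X185.425 Y109.965 F1409
G1 X186.488 Y104.621 F1409
G1 X189.515 Y100.090 F1409
G1 X194.046 Y97.063 F1409
G1 X199.390 Y96.000 F1409
G1 X204.734 Y97.063 F1409
G1 X209.265 Y100.090 F1409
G1 X212.292 Y104.621 F1409
G1 X213.355 Y109.965 F1409
M5
G00 X0.000 Y0.000

1 u = 1 mm; y_m = 158.837 − y.

[1] `<path>` closed polygon, #000000→cut S931 F1409: (103.668,104.773) → (110.661,39.737) → (134.674,77.140) → (122.933,125.348) → (207.802,41.972) → (155.402,68.272) → (103.668,104.773) (closed)

[2] `<polygon>` rectangle, #000000→cut S931 F1409: (64.643,84.569) → (148.541,84.569) → (148.541,71.669) → (64.643,71.669) → (64.643,84.569) (closed)

[3] `<path>` open polyline, #000000→cut S931 F1409: (239.917,38.377) → (226.386,136.092) → (70.952,75.090) → (233.917,45.088) → (225.198,10.785)

[4] `<circle>` circle, #000000→cut S931 F1409: (97.756,25.809) → (96.431,32.469) → (92.659,38.115) → (87.013,41.887) → (80.353,43.212) → (73.693,41.887) → (68.047,38.115) → (64.275,32.469) → (62.950,25.809) → (64.275,19.149) → (68.047,13.503) → (73.693,9.731) → (80.353,8.406) → (87.013,9.731) → (92.659,13.503) → (96.431,19.149) → (97.756,25.809) (closed)

[5] `<circle>` circle, #000000→cut S931 F1409: (213.355,109.965) → (212.292,115.309) → (209.265,119.840) → (204.734,122.867) → (199.390,123.930) → (194.046,122.867) → (189.515,119.840) → (186.488,115.309) → (185.425,109.965) → (186.488,104.621) → (189.515,100.090) → (194.046,97.063) → (199.390,96.000) → (204.734,97.063) → (209.265,100.090) → (212.292,104.621) → (213.355,109.965) (closed)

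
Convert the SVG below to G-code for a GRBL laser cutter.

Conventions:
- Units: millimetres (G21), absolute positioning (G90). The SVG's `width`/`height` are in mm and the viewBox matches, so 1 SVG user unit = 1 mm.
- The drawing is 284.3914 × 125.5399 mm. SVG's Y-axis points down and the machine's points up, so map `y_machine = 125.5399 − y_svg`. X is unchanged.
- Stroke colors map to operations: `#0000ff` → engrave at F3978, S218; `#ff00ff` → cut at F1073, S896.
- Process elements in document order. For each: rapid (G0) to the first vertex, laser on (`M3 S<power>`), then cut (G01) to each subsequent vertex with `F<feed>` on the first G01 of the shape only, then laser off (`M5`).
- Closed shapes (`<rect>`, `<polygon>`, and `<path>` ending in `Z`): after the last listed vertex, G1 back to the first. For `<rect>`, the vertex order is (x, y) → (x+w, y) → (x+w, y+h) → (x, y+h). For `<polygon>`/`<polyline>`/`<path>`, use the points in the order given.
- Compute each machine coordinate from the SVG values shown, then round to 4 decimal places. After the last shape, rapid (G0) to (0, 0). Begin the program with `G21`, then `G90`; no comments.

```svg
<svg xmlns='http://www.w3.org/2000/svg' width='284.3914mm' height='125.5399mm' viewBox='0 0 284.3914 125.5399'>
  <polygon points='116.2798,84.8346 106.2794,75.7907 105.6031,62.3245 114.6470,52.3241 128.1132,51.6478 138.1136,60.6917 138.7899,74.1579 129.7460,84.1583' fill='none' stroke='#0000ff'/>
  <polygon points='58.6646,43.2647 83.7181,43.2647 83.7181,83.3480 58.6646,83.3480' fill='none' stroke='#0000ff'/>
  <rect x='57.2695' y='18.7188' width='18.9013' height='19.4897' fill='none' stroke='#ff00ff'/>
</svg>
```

G21
G90
G0 X116.2798 Y40.7053
M3 S218
G01 X106.2794 Y49.7492 F3978
G01 X105.6031 Y63.2154
G01 X114.6470 Y73.2158
G01 X128.1132 Y73.8921
G01 X138.1136 Y64.8482
G01 X138.7899 Y51.3820
G01 X129.7460 Y41.3816
G01 X116.2798 Y40.7053
M5
G0 X58.6646 Y82.2752
M3 S218
G01 X83.7181 Y82.2752 F3978
G01 X83.7181 Y42.1919
G01 X58.6646 Y42.1919
G01 X58.6646 Y82.2752
M5
G0 X57.2695 Y106.8211
M3 S896
G01 X76.1708 Y106.8211 F1073
G01 X76.1708 Y87.3314
G01 X57.2695 Y87.3314
G01 X57.2695 Y106.8211
M5
G0 X0.0000 Y0.0000

Since the viewBox matches the mm dimensions, user units are millimetres directly. The only transform is the Y-flip y_m = 125.5399 − y_svg.

Shape 1 is a regular polygon drawn with `<polygon>`. Its stroke #0000ff means engrave at S218, F3978. After flipping Y the toolpath is (116.2798,40.7053) → (106.2794,49.7492) → (105.6031,63.2154) → (114.6470,73.2158) → (128.1132,73.8921) → (138.1136,64.8482) → (138.7899,51.3820) → (129.7460,41.3816) → (116.2798,40.7053), returning to the start.

Shape 2 is a rectangle drawn with `<polygon>`. Its stroke #0000ff means engrave at S218, F3978. After flipping Y the toolpath is (58.6646,82.2752) → (83.7181,82.2752) → (83.7181,42.1919) → (58.6646,42.1919) → (58.6646,82.2752), returning to the start.

Shape 3 is a rectangle drawn with `<rect>`. Its stroke #ff00ff means cut at S896, F1073. After flipping Y the toolpath is (57.2695,106.8211) → (76.1708,106.8211) → (76.1708,87.3314) → (57.2695,87.3314) → (57.2695,106.8211), returning to the start.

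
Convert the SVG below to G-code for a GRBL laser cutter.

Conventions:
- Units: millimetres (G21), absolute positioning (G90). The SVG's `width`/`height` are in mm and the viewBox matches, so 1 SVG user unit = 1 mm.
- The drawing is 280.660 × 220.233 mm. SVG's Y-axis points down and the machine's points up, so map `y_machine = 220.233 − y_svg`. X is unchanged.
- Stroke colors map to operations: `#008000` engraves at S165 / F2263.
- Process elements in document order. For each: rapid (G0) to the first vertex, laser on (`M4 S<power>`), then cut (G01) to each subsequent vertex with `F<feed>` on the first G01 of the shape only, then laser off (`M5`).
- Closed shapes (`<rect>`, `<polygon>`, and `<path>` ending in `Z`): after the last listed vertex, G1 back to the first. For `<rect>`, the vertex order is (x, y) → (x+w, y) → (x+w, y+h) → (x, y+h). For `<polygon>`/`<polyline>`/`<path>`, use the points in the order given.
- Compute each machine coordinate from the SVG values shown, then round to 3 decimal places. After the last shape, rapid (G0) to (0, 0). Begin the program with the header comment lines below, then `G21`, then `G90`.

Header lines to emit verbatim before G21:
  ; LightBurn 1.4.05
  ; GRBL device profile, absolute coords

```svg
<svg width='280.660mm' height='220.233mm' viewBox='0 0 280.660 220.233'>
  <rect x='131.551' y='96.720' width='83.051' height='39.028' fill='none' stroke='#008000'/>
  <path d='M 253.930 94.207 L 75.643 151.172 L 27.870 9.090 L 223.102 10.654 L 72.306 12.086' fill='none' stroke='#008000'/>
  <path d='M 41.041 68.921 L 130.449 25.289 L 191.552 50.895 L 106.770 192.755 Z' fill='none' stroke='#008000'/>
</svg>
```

Since the viewBox matches the mm dimensions, user units are millimetres directly. The only transform is the Y-flip y_m = 220.233 − y_svg.

Shape 1 is a rectangle drawn with `<rect>`. Its stroke #008000 means engrave at S165, F2263. After flipping Y the toolpath is (131.551,123.513) → (214.602,123.513) → (214.602,84.485) → (131.551,84.485) → (131.551,123.513), returning to the start.

Shape 2 is a open polyline drawn with `<path>`. Its stroke #008000 means engrave at S165, F2263. After flipping Y the toolpath is (253.930,126.026) → (75.643,69.061) → (27.870,211.143) → (223.102,209.579) → (72.306,208.147).

Shape 3 is a closed polygon drawn with `<path>`. Its stroke #008000 means engrave at S165, F2263. After flipping Y the toolpath is (41.041,151.312) → (130.449,194.944) → (191.552,169.338) → (106.770,27.478) → (41.041,151.312), returning to the start.

; LightBurn 1.4.05
; GRBL device profile, absolute coords
G21
G90
G0 X131.551 Y123.513
M4 S165
G01 X214.602 Y123.513 F2263
G01 X214.602 Y84.485
G01 X131.551 Y84.485
G01 X131.551 Y123.513
M5
G0 X253.930 Y126.026
M4 S165
G01 X75.643 Y69.061 F2263
G01 X27.870 Y211.143
G01 X223.102 Y209.579
G01 X72.306 Y208.147
M5
G0 X41.041 Y151.312
M4 S165
G01 X130.449 Y194.944 F2263
G01 X191.552 Y169.338
G01 X106.770 Y27.478
G01 X41.041 Y151.312
M5
G0 X0.000 Y0.000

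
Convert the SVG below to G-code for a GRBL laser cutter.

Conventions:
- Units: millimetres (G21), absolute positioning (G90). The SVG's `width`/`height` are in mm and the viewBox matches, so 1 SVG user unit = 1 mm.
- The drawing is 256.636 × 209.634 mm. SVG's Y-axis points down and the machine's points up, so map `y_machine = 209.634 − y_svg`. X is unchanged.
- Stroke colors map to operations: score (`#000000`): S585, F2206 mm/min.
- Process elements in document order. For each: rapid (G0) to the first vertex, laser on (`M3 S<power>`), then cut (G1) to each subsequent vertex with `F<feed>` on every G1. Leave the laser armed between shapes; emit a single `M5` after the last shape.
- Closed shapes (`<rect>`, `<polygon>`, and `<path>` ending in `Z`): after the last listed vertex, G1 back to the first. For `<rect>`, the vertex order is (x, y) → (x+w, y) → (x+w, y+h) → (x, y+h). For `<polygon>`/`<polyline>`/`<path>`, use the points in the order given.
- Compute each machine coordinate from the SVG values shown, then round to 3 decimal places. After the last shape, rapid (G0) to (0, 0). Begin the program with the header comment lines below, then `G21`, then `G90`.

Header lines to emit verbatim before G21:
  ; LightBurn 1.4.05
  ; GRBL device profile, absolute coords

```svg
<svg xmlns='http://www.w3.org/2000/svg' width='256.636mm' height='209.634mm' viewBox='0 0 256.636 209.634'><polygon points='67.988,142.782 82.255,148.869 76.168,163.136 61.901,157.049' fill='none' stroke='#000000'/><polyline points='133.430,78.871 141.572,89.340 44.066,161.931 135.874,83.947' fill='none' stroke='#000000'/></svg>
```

viewBox `0 0 256.636 209.634` with mm width/height → 1 unit = 1 mm. Flip: y_m = 209.634 − y_svg.

**Shape 1** — `<polygon>` regular polygon, stroke `#000000` → score (S585, F2206). Machine vertices: (67.988,66.852) → (82.255,60.765) → (76.168,46.498) → (61.901,52.585) → (67.988,66.852). Closed: final G1 returns to the first vertex.

**Shape 2** — `<polyline>` open polyline, stroke `#000000` → score (S585, F2206). Machine vertices: (133.430,130.763) → (141.572,120.294) → (44.066,47.703) → (135.874,125.687). Open path.

; LightBurn 1.4.05
; GRBL device profile, absolute coords
G21
G90
G0 X67.988 Y66.852
M3 S585
G1 X82.255 Y60.765 F2206
G1 X76.168 Y46.498 F2206
G1 X61.901 Y52.585 F2206
G1 X67.988 Y66.852 F2206
G0 X133.430 Y130.763
M3 S585
G1 X141.572 Y120.294 F2206
G1 X44.066 Y47.703 F2206
G1 X135.874 Y125.687 F2206
M5
G0 X0.000 Y0.000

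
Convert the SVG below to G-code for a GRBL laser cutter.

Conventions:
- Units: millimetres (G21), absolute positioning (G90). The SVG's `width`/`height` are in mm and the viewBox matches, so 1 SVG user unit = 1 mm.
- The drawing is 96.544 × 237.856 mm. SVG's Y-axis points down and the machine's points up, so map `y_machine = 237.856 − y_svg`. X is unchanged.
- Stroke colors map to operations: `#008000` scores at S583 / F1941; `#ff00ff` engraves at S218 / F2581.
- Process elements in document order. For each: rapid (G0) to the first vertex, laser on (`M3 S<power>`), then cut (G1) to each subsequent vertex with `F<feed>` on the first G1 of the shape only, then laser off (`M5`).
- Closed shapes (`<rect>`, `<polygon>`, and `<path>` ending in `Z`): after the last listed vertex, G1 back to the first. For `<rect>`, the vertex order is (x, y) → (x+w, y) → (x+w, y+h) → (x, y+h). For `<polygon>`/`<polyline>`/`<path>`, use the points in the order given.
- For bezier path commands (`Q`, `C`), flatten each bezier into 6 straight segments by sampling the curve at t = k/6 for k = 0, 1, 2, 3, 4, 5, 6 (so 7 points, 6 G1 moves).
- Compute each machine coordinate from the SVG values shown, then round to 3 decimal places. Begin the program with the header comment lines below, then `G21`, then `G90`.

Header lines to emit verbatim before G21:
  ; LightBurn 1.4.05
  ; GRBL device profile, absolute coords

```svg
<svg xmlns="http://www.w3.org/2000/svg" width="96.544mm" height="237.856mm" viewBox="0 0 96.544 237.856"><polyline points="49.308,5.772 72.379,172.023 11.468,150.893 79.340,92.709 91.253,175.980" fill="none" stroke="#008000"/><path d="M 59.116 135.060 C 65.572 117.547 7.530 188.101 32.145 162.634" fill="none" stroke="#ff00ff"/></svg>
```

Since the viewBox matches the mm dimensions, user units are millimetres directly. The only transform is the Y-flip y_m = 237.856 − y_svg.

Shape 1 is a open polyline drawn with `<polyline>`. Its stroke #008000 means score at S583, F1941. After flipping Y the toolpath is (49.308,232.084) → (72.379,65.833) → (11.468,86.963) → (79.340,145.147) → (91.253,61.876).

Shape 2 is a cubic bezier drawn with `<path>`. Its stroke #ff00ff means engrave at S218, F2581. After flipping Y the toolpath is (59.116,102.796) → (57.650,105.066) → (49.523,97.771) → (38.821,86.026) → (29.632,74.944) → (26.044,69.638) → (32.145,75.222).

; LightBurn 1.4.05
; GRBL device profile, absolute coords
G21
G90
G0 X49.308 Y232.084
M3 S583
G1 X72.379 Y65.833 F1941
G1 X11.468 Y86.963
G1 X79.340 Y145.147
G1 X91.253 Y61.876
M5
G0 X59.116 Y102.796
M3 S218
G1 X57.650 Y105.066 F2581
G1 X49.523 Y97.771
G1 X38.821 Y86.026
G1 X29.632 Y74.944
G1 X26.044 Y69.638
G1 X32.145 Y75.222
M5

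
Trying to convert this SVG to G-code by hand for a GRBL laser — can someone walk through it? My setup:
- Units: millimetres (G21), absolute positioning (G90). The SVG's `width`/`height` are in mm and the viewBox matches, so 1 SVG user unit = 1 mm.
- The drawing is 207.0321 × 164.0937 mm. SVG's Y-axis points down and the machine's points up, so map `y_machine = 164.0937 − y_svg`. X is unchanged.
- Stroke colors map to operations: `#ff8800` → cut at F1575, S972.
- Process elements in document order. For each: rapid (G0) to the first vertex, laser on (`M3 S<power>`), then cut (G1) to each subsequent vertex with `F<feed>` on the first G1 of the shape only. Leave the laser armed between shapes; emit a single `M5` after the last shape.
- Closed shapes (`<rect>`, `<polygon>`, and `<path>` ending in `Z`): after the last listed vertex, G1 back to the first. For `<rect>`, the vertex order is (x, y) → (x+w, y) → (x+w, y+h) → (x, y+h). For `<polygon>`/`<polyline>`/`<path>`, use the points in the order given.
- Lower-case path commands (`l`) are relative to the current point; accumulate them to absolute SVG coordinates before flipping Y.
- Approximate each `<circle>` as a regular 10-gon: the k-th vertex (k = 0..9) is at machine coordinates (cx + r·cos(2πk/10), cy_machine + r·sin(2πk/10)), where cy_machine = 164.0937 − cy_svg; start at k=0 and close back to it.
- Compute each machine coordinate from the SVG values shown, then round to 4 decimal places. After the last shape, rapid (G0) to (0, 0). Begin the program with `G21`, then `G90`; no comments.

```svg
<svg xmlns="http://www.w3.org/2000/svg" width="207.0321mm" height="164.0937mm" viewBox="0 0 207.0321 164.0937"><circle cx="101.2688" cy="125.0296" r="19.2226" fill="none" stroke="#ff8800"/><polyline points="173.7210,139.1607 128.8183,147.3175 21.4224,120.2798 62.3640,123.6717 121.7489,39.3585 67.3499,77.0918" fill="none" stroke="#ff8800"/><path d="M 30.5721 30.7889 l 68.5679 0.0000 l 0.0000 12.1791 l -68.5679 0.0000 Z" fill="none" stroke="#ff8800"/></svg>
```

viewBox `0 0 207.0321 164.0937` with mm width/height → 1 unit = 1 mm. Flip: y_m = 164.0937 − y_svg.

**Shape 1** — `<circle>` circle, stroke `#ff8800` → cut (S972, F1575). Machine vertices: (120.4914,39.0641) → (116.8202,50.3629) → (107.2089,57.3459) → (95.3287,57.3459) → (85.7174,50.3629) → (82.0462,39.0641) → (85.7174,27.7653) → (95.3287,20.7823) → (107.2089,20.7823) → (116.8202,27.7653) → (120.4914,39.0641). Closed: final G1 returns to the first vertex.

**Shape 2** — `<polyline>` open polyline, stroke `#ff8800` → cut (S972, F1575). Machine vertices: (173.7210,24.9330) → (128.8183,16.7762) → (21.4224,43.8139) → (62.3640,40.4220) → (121.7489,124.7352) → (67.3499,87.0019). Open path.

**Shape 3** — `<path>` rectangle, stroke `#ff8800` → cut (S972, F1575). Machine vertices: (30.5721,133.3048) → (99.1400,133.3048) → (99.1400,121.1257) → (30.5721,121.1257) → (30.5721,133.3048). Closed: final G1 returns to the first vertex.

G21
G90
G0 X120.4914 Y39.0641
M3 S972
G1 X116.8202 Y50.3629 F1575
G1 X107.2089 Y57.3459
G1 X95.3287 Y57.3459
G1 X85.7174 Y50.3629
G1 X82.0462 Y39.0641
G1 X85.7174 Y27.7653
G1 X95.3287 Y20.7823
G1 X107.2089 Y20.7823
G1 X116.8202 Y27.7653
G1 X120.4914 Y39.0641
G0 X173.7210 Y24.9330
M3 S972
G1 X128.8183 Y16.7762 F1575
G1 X21.4224 Y43.8139
G1 X62.3640 Y40.4220
G1 X121.7489 Y124.7352
G1 X67.3499 Y87.0019
G0 X30.5721 Y133.3048
M3 S972
G1 X99.1400 Y133.3048 F1575
G1 X99.1400 Y121.1257
G1 X30.5721 Y121.1257
G1 X30.5721 Y133.3048
M5
G0 X0.0000 Y0.0000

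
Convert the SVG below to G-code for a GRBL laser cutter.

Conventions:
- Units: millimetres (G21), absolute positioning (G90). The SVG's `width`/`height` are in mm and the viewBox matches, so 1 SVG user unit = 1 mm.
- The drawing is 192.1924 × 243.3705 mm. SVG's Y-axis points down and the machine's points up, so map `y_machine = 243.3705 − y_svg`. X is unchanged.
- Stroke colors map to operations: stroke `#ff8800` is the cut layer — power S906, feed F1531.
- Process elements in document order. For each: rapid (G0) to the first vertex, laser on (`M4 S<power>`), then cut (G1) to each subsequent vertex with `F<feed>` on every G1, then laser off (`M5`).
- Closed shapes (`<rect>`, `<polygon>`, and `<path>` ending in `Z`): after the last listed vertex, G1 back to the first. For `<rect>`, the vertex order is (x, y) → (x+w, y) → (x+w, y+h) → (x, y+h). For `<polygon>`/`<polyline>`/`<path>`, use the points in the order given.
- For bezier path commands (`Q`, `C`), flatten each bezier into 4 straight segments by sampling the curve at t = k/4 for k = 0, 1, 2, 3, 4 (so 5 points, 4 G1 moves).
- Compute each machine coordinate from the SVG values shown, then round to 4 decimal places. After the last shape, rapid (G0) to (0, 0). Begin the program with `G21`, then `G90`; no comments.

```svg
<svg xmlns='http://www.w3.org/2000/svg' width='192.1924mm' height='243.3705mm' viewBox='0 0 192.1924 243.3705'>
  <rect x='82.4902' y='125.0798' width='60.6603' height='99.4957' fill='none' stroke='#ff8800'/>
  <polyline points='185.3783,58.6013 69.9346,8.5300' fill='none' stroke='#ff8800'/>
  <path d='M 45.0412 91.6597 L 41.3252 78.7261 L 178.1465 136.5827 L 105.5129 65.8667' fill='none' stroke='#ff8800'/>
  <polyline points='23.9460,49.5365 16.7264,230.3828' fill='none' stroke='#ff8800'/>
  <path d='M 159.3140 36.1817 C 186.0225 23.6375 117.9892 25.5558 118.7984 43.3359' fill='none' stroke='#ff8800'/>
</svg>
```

G21
G90
G0 X82.4902 Y118.2907
M4 S906
G1 X143.1505 Y118.2907 F1531
G1 X143.1505 Y18.7950 F1531
G1 X82.4902 Y18.7950 F1531
G1 X82.4902 Y118.2907 F1531
M5
G0 X185.3783 Y184.7692
M4 S906
G1 X69.9346 Y234.8405 F1531
M5
G0 X45.0412 Y151.7108
M4 S906
G1 X41.3252 Y164.6444 F1531
G1 X178.1465 Y106.7878 F1531
G1 X105.5129 Y177.5038 F1531
M5
G0 X23.9460 Y193.8340
M4 S906
G1 X16.7264 Y12.9877 F1531
M5
G0 X159.3140 Y207.1888
M4 S906
G1 X164.1373 Y213.8634 F1531
G1 X148.7684 Y214.9833 F1531
G1 X128.5435 Y210.4175 F1531
G1 X118.7984 Y200.0346 F1531
M5
G0 X0.0000 Y0.0000

viewBox `0 0 192.1924 243.3705` with mm width/height → 1 unit = 1 mm. Flip: y_m = 243.3705 − y_svg.

**Shape 1** — `<rect>` rectangle, stroke `#ff8800` → cut (S906, F1531). Machine vertices: (82.4902,118.2907) → (143.1505,118.2907) → (143.1505,18.7950) → (82.4902,18.7950) → (82.4902,118.2907). Closed: final G1 returns to the first vertex.

**Shape 2** — `<polyline>` line segment, stroke `#ff8800` → cut (S906, F1531). Machine vertices: (185.3783,184.7692) → (69.9346,234.8405). Open path.

**Shape 3** — `<path>` open polyline, stroke `#ff8800` → cut (S906, F1531). Machine vertices: (45.0412,151.7108) → (41.3252,164.6444) → (178.1465,106.7878) → (105.5129,177.5038). Open path.

**Shape 4** — `<polyline>` line segment, stroke `#ff8800` → cut (S906, F1531). Machine vertices: (23.9460,193.8340) → (16.7264,12.9877). Open path.

**Shape 5** — `<path>` cubic bezier, stroke `#ff8800` → cut (S906, F1531). Control points (SVG): P0=(159.3140,36.1817), P1=(186.0225,23.6375), P2=(117.9892,25.5558), P3=(118.7984,43.3359); sampled at t=k/4. Machine vertices: (159.3140,207.1888) → (164.1373,213.8634) → (148.7684,214.9833) → (128.5435,210.4175) → (118.7984,200.0346). Open path.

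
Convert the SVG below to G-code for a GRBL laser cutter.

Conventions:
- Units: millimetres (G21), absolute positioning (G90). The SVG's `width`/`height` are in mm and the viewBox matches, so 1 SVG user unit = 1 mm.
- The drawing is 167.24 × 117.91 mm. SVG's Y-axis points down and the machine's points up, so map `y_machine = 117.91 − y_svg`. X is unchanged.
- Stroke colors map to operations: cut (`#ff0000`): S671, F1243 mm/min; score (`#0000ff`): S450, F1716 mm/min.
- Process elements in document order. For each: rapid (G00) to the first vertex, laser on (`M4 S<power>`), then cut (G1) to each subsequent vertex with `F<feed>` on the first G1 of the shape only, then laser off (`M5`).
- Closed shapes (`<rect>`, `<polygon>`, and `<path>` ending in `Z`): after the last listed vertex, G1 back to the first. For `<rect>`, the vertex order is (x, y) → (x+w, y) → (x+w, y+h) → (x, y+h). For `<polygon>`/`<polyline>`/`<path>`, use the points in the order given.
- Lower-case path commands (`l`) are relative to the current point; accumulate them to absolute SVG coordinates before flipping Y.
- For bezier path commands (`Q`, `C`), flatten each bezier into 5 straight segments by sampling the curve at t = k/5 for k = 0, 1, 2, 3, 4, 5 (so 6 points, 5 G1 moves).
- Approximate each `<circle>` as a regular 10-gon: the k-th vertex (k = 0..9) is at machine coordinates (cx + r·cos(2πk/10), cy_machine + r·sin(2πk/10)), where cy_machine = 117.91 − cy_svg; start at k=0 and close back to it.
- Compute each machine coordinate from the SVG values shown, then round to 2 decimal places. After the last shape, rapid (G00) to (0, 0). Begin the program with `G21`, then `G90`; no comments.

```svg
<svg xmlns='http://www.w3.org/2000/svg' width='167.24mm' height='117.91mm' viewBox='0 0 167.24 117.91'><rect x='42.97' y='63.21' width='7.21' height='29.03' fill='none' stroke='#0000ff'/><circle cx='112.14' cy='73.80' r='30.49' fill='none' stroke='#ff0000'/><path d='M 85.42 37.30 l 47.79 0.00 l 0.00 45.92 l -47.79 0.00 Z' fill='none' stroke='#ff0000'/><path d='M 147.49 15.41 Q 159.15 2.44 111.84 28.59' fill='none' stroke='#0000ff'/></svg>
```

G21
G90
G00 X42.97 Y54.70
M4 S450
G1 X50.18 Y54.70 F1716
G1 X50.18 Y25.67
G1 X42.97 Y25.67
G1 X42.97 Y54.70
M5
G00 X142.63 Y44.11
M4 S671
G1 X136.81 Y62.03 F1243
G1 X121.56 Y73.11
G1 X102.72 Y73.11
G1 X87.47 Y62.03
G1 X81.65 Y44.11
G1 X87.47 Y26.19
G1 X102.72 Y15.11
G1 X121.56 Y15.11
G1 X136.81 Y26.19
G1 X142.63 Y44.11
M5
G00 X85.42 Y80.61
M4 S671
G1 X133.21 Y80.61 F1243
G1 X133.21 Y34.69
G1 X85.42 Y34.69
G1 X85.42 Y80.61
M5
G00 X147.49 Y102.50
M4 S450
G1 X149.80 Y106.12 F1716
G1 X147.38 Y106.62
G1 X140.25 Y103.98
G1 X128.41 Y98.22
G1 X111.84 Y89.32
M5
G00 X0.00 Y0.00

1 u = 1 mm; y_m = 117.91 − y.

[1] `<rect>` rectangle, #0000ff→score S450 F1716: (42.97,54.70) → (50.18,54.70) → (50.18,25.67) → (42.97,25.67) → (42.97,54.70) (closed)

[2] `<circle>` circle, #ff0000→cut S671 F1243: (142.63,44.11) → (136.81,62.03) → (121.56,73.11) → (102.72,73.11) → (87.47,62.03) → (81.65,44.11) → (87.47,26.19) → (102.72,15.11) → (121.56,15.11) → (136.81,26.19) → (142.63,44.11) (closed)

[3] `<path>` rectangle, #ff0000→cut S671 F1243: (85.42,80.61) → (133.21,80.61) → (133.21,34.69) → (85.42,34.69) → (85.42,80.61) (closed)

[4] `<path>` quadratic bezier, #0000ff→score S450 F1716: (147.49,102.50) → (149.80,106.12) → (147.38,106.62) → (140.25,103.98) → (128.41,98.22) → (111.84,89.32)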